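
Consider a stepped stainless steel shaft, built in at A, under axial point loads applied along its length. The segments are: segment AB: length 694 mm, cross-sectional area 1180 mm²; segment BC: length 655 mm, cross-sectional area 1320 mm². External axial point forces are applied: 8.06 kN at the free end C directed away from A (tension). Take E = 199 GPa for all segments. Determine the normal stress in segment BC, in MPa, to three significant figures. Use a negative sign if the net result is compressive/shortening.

Internal axial forces (sectioning from the free end, tension +): N_BC = 8.06 kN, N_AB = 8.06 kN.
σ_BC = N_BC/A_BC = 8060/1320 = 6.106 MPa.

6.11 MPa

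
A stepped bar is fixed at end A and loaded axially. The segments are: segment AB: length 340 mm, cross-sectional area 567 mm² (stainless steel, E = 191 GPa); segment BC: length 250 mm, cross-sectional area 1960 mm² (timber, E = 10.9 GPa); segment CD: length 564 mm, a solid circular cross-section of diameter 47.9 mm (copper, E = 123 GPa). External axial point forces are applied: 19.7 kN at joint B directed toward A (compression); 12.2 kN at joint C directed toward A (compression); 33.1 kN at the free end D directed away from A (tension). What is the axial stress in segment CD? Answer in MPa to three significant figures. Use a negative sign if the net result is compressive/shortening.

Internal axial forces (sectioning from the free end, tension +): N_CD = 33.1 kN, N_BC = 20.9 kN, N_AB = 1.2 kN.
A_CD = 1802 mm².
σ_CD = N_CD/A_CD = 33100/1802 = 18.37 MPa.

18.4 MPa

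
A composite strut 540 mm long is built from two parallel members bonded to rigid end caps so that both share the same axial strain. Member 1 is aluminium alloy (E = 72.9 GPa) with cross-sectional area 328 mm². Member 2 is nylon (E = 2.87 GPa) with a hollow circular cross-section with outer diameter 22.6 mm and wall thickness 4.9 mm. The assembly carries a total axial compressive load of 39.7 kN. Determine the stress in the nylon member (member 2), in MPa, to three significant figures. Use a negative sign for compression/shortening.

-4.61 MPa

A_2 = 272.5 mm².
Equal strain + equilibrium ⇒ each member carries load in proportion to AE: A₁E₁ = 23910000 N, A₂E₂ = 782000 N, ΣAE = 24690000 N.
σ₂ = P·E₂/ΣAE = -39700·2870/24690000 = -4.614 MPa.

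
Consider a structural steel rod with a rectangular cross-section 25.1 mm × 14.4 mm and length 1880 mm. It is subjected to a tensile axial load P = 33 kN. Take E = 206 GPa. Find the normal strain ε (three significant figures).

4.43e-04

A = 361.4 mm².
σ = N/A = 91.3 MPa; ε = σ/E = 91.3/206000 = 4.432e-04.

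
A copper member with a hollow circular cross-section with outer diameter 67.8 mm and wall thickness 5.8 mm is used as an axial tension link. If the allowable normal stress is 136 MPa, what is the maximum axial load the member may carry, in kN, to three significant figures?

154 kN

A = 1130 mm².
P_max = σ_allow · A = 136 · 1130 = 153600 N = 153.6 kN.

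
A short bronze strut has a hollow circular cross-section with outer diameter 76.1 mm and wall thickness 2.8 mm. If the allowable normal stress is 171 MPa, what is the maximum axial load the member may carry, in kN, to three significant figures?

A = 644.8 mm².
P_max = σ_allow · A = 171 · 644.8 = 110300 N = 110.3 kN.

110 kN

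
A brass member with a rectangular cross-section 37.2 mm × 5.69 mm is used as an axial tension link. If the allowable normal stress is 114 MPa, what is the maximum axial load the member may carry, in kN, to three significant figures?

A = 211.7 mm².
P_max = σ_allow · A = 114 · 211.7 = 24130 N = 24.13 kN.

24.1 kN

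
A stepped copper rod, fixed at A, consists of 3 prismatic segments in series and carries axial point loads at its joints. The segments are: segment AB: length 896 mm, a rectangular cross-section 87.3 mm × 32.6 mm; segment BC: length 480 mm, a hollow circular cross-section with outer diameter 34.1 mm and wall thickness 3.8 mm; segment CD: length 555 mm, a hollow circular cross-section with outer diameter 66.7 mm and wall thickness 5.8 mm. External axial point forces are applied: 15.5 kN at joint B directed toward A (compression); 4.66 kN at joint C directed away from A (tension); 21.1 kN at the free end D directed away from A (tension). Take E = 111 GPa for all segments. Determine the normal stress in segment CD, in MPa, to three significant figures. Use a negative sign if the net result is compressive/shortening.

Internal axial forces (sectioning from the free end, tension +): N_CD = 21.1 kN, N_BC = 25.76 kN, N_AB = 10.26 kN.
A_CD = 1110 mm².
σ_CD = N_CD/A_CD = 21100/1110 = 19.01 MPa.

19.0 MPa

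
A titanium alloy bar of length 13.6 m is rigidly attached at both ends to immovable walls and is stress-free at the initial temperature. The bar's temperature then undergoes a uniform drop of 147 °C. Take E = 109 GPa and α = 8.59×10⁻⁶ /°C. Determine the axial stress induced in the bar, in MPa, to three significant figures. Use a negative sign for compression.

Free thermal expansion αLΔT = 8.59e-6 · 13600 · -147 = -17.17 mm.
The walls impose strain ε = −(-17.17)/13600 = 1.2627e-03; σ = Eε = 109000 · 1.2627e-03 = 137.6 MPa.

138 MPa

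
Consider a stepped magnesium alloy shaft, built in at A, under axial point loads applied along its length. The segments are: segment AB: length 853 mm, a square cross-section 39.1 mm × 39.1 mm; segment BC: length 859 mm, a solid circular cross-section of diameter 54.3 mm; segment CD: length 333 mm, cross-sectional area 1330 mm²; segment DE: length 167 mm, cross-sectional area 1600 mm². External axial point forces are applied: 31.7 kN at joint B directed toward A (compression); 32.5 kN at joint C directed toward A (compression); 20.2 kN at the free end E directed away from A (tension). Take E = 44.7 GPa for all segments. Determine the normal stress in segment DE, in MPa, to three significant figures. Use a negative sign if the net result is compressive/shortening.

12.6 MPa

Internal axial forces (sectioning from the free end, tension +): N_DE = 20.2 kN, N_CD = 20.2 kN, N_BC = -12.3 kN, N_AB = -44 kN.
σ_DE = N_DE/A_DE = 20200/1600 = 12.62 MPa.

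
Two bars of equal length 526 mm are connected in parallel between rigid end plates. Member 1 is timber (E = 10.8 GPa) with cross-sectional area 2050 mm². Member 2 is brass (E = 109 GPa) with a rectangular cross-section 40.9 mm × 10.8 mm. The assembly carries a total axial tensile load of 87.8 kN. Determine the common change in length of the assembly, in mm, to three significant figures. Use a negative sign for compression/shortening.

0.657 mm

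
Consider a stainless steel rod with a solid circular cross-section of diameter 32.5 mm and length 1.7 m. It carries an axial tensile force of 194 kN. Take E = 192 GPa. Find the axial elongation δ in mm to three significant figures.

A = 829.6 mm².
δ_mech = NL/(AE) = 194000·1700/(829.6·192000) = 2.071 mm.

2.07 mm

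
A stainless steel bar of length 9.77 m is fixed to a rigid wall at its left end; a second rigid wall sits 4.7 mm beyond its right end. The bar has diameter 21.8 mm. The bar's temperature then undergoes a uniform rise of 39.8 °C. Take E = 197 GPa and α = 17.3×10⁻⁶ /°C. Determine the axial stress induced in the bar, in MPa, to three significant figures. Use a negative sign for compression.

Free thermal expansion αLΔT = 17.3e-6 · 9770 · 39.8 = 6.727 mm.
The walls engage after the gap closes; constrained expansion = 6.727 − 4.7 = 2.027 mm.
The walls impose strain ε = −(2.027)/9770 = -2.0748e-04; σ = Eε = 197000 · -2.0748e-04 = -40.87 MPa.

-40.9 MPa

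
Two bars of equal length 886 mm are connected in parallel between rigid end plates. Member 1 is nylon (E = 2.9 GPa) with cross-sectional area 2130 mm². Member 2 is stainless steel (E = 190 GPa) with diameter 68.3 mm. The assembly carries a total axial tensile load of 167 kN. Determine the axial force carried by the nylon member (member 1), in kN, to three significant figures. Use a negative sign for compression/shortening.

1.47 kN

A_2 = 3664 mm².
Equal strain + equilibrium ⇒ each member carries load in proportion to AE: A₁E₁ = 6177000 N, A₂E₂ = 696100000 N, ΣAE = 702300000 N.
F₁ = P·A₁E₁/ΣAE = 167000·6177000/702300000 = 1469 N.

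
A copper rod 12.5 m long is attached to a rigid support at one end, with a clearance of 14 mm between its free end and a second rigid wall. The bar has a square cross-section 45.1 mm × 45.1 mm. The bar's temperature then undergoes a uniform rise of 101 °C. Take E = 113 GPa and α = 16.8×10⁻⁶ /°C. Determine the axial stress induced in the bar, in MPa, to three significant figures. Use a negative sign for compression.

Free thermal expansion αLΔT = 16.8e-6 · 12500 · 101 = 21.21 mm.
The walls engage after the gap closes; constrained expansion = 21.21 − 14 = 7.21 mm.
The walls impose strain ε = −(7.21)/12500 = -5.7680e-04; σ = Eε = 113000 · -5.7680e-04 = -65.18 MPa.

-65.2 MPa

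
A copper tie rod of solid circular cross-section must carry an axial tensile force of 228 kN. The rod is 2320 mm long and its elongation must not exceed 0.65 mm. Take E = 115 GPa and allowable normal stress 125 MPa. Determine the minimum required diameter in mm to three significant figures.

Required area A ≥ P/σ_allow = 228000/125 = 1824 mm².
For a solid circular section, d ≥ √(4A/π) = 48.19 mm.
Elongation limit: A ≥ PL/(Eδ_allow) = 228000·2320/(115000·0.65) = 7076 mm² ⇒ d ≥ 94.92 mm.
The elongation limit governs.

94.9 mm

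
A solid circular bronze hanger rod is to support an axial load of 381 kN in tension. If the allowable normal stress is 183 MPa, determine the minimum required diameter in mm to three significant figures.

Required area A ≥ P/σ_allow = 381000/183 = 2082 mm².
For a solid circular section, d ≥ √(4A/π) = 51.49 mm.

51.5 mm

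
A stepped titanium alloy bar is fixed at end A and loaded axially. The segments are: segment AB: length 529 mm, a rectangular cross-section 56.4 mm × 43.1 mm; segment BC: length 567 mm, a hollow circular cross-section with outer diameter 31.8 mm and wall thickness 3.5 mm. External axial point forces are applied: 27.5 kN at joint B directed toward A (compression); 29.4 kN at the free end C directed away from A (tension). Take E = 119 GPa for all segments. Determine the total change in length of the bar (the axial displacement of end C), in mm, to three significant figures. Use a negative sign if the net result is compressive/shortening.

Internal axial forces (sectioning from the free end, tension +): N_BC = 29.4 kN, N_AB = 1.9 kN.
A_AB = 2431 mm².
A_BC = 311.2 mm².
δ_AB = 1900·529/(2431·119000) = 0.003475 mm
δ_BC = 29400·567/(311.2·119000) = 0.4502 mm
δ = Σδ_i = 0.4536 mm.

0.454 mm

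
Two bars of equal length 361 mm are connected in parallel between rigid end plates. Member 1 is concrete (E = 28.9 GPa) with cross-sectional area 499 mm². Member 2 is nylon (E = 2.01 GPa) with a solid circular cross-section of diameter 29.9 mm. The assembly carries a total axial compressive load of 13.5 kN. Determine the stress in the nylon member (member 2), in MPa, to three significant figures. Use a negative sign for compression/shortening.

-1.71 MPa

A_2 = 702.2 mm².
Equal strain + equilibrium ⇒ each member carries load in proportion to AE: A₁E₁ = 14420000 N, A₂E₂ = 1411000 N, ΣAE = 15830000 N.
σ₂ = P·E₂/ΣAE = -13500·2010/15830000 = -1.714 MPa.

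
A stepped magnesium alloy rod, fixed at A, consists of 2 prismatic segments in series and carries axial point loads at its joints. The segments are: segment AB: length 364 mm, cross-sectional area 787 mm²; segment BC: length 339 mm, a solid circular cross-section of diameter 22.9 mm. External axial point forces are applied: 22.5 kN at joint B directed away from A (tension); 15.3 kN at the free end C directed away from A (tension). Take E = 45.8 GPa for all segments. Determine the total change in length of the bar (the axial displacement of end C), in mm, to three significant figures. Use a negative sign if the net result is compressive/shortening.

0.657 mm

Internal axial forces (sectioning from the free end, tension +): N_BC = 15.3 kN, N_AB = 37.8 kN.
A_BC = 411.9 mm².
δ_AB = 37800·364/(787·45800) = 0.3817 mm
δ_BC = 15300·339/(411.9·45800) = 0.275 mm
δ = Σδ_i = 0.6567 mm.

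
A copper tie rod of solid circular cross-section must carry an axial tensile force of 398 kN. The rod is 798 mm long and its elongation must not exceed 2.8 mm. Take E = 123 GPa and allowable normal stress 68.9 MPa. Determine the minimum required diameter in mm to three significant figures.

85.8 mm

Required area A ≥ P/σ_allow = 398000/68.9 = 5776 mm².
For a solid circular section, d ≥ √(4A/π) = 85.76 mm.
Elongation limit: A ≥ PL/(Eδ_allow) = 398000·798/(123000·2.8) = 922.2 mm² ⇒ d ≥ 34.27 mm.
The stress limit governs.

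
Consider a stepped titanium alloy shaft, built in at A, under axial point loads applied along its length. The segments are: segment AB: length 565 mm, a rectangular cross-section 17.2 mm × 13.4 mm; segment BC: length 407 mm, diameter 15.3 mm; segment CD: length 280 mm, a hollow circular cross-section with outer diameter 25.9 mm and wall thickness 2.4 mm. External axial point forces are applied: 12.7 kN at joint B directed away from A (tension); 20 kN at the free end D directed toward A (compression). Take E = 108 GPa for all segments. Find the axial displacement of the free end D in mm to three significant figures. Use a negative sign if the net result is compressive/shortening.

-0.868 mm

Internal axial forces (sectioning from the free end, tension +): N_CD = -20 kN, N_BC = -20 kN, N_AB = -7.3 kN.
A_AB = 230.5 mm².
A_BC = 183.9 mm².
A_CD = 177.2 mm².
δ_AB = -7300·565/(230.5·108000) = -0.1657 mm
δ_BC = -20000·407/(183.9·108000) = -0.4099 mm
δ_CD = -20000·280/(177.2·108000) = -0.2926 mm
δ = Σδ_i = -0.8683 mm.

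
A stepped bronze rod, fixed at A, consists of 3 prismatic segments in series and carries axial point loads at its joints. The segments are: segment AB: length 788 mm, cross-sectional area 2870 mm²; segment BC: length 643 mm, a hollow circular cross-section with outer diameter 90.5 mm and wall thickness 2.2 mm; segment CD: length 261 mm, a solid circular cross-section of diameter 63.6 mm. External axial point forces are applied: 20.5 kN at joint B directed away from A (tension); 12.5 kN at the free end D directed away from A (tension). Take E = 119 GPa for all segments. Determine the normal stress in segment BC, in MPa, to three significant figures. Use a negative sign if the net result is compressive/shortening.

20.5 MPa

Internal axial forces (sectioning from the free end, tension +): N_CD = 12.5 kN, N_BC = 12.5 kN, N_AB = 33 kN.
A_BC = 610.3 mm².
σ_BC = N_BC/A_BC = 12500/610.3 = 20.48 MPa.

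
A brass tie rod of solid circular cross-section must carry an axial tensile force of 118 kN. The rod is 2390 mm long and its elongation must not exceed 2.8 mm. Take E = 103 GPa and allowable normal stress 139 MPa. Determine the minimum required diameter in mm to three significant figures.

Required area A ≥ P/σ_allow = 118000/139 = 848.9 mm².
For a solid circular section, d ≥ √(4A/π) = 32.88 mm.
Elongation limit: A ≥ PL/(Eδ_allow) = 118000·2390/(103000·2.8) = 977.9 mm² ⇒ d ≥ 35.29 mm.
The elongation limit governs.

35.3 mm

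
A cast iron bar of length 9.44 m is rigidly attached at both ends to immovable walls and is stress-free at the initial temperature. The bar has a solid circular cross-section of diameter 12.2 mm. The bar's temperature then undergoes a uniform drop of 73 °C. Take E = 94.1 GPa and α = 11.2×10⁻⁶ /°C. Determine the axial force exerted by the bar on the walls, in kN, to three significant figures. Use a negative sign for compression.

Free thermal expansion αLΔT = 11.2e-6 · 9440 · -73 = -7.718 mm.
The walls impose strain ε = −(-7.718)/9440 = 8.1760e-04; σ = Eε = 94100 · 8.1760e-04 = 76.94 MPa.
Wall reaction R = σ·A = 76.94·116.9 = 8994 N = 8.994 kN.

8.99 kN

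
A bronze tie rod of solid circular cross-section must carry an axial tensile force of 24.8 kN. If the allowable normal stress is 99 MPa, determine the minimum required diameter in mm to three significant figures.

17.9 mm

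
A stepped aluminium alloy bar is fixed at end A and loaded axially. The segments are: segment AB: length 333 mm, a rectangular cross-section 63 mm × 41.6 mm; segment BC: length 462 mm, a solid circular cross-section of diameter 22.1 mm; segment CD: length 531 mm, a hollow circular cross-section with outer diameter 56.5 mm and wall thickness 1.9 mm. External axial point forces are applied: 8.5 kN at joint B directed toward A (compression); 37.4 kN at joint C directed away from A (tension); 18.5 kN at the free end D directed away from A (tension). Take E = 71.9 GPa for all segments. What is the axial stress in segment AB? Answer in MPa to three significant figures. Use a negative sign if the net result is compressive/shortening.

Internal axial forces (sectioning from the free end, tension +): N_CD = 18.5 kN, N_BC = 55.9 kN, N_AB = 47.4 kN.
A_AB = 2621 mm².
σ_AB = N_AB/A_AB = 47400/2621 = 18.09 MPa.

18.1 MPa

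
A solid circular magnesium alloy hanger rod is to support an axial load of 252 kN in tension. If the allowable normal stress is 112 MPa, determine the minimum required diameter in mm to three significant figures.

53.5 mm

Required area A ≥ P/σ_allow = 252000/112 = 2250 mm².
For a solid circular section, d ≥ √(4A/π) = 53.52 mm.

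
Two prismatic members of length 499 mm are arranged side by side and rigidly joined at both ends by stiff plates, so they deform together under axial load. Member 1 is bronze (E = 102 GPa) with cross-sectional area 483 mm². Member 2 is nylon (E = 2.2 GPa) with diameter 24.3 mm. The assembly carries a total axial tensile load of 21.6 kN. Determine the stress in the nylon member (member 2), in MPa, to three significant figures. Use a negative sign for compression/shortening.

0.945 MPa

A_2 = 463.8 mm².
Equal strain + equilibrium ⇒ each member carries load in proportion to AE: A₁E₁ = 49270000 N, A₂E₂ = 1020000 N, ΣAE = 50290000 N.
σ₂ = P·E₂/ΣAE = 21600·2200/50290000 = 0.945 MPa.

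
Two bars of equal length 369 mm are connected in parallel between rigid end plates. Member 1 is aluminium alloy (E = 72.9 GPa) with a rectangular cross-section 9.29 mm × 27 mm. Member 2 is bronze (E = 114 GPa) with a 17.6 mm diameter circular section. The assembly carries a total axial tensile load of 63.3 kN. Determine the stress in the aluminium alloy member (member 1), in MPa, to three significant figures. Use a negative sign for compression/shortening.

100 MPa

A_1 = 250.8 mm².
A_2 = 243.3 mm².
Equal strain + equilibrium ⇒ each member carries load in proportion to AE: A₁E₁ = 18290000 N, A₂E₂ = 27730000 N, ΣAE = 46020000 N.
σ₁ = P·E₁/ΣAE = 63300·72900/46020000 = 100.3 MPa.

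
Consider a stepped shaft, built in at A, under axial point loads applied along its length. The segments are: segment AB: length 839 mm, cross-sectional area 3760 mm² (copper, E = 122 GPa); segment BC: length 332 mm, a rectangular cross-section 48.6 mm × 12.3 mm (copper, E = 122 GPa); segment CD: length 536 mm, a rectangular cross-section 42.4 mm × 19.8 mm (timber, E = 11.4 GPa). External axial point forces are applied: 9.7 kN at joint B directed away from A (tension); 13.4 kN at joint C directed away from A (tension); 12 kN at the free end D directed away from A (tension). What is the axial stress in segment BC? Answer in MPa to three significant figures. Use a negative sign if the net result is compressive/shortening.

42.5 MPa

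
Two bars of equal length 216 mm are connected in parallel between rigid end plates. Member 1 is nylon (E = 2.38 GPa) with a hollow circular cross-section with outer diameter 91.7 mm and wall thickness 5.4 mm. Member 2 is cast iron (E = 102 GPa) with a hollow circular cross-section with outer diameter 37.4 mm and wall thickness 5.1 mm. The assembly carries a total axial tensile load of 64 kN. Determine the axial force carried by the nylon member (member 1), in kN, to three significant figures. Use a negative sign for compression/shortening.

A_1 = 1464 mm².
A_2 = 517.5 mm².
Equal strain + equilibrium ⇒ each member carries load in proportion to AE: A₁E₁ = 3484000 N, A₂E₂ = 52790000 N, ΣAE = 56270000 N.
F₁ = P·A₁E₁/ΣAE = 64000·3484000/56270000 = 3963 N.

3.96 kN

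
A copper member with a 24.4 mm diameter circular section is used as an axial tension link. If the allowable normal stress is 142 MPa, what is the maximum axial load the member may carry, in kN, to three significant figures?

66.4 kN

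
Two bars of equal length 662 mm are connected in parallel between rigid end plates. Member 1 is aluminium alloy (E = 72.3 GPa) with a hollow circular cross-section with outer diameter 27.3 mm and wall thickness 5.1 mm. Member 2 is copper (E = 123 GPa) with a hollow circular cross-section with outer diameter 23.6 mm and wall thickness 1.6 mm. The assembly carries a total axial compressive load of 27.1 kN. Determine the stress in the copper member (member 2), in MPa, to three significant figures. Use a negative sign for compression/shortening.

-84.8 MPa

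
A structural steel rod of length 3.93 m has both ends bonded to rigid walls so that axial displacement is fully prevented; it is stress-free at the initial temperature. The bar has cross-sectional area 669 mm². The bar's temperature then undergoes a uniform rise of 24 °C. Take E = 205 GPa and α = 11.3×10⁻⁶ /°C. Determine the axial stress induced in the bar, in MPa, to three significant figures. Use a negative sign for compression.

-55.6 MPa

Free thermal expansion αLΔT = 11.3e-6 · 3930 · 24 = 1.066 mm.
The walls impose strain ε = −(1.066)/3930 = -2.7120e-04; σ = Eε = 205000 · -2.7120e-04 = -55.6 MPa.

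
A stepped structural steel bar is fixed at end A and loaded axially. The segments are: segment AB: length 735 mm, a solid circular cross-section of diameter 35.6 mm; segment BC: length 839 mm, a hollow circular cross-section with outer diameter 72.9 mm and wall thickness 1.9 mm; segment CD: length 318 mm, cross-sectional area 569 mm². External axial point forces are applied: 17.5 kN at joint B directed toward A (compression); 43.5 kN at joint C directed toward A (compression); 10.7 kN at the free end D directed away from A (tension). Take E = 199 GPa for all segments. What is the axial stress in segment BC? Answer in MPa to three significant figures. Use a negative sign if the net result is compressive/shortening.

-77.4 MPa

Internal axial forces (sectioning from the free end, tension +): N_CD = 10.7 kN, N_BC = -32.8 kN, N_AB = -50.3 kN.
A_BC = 423.8 mm².
σ_BC = N_BC/A_BC = -32800/423.8 = -77.39 MPa.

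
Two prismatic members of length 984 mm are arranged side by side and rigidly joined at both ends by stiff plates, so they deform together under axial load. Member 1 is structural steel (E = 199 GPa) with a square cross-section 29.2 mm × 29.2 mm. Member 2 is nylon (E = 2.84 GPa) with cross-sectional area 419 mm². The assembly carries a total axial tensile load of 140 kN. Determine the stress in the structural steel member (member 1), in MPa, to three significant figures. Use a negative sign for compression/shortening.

163 MPa

A_1 = 852.6 mm².
Equal strain + equilibrium ⇒ each member carries load in proportion to AE: A₁E₁ = 169700000 N, A₂E₂ = 1190000 N, ΣAE = 170900000 N.
σ₁ = P·E₁/ΣAE = 140000·199000/170900000 = 163.1 MPa.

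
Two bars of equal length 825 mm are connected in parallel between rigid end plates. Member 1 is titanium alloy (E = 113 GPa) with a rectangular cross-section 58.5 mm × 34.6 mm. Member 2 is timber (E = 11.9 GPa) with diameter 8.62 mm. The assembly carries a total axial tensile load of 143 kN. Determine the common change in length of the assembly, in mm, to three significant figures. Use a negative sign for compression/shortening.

A_1 = 2024 mm².
A_2 = 58.36 mm².
Equal strain + equilibrium ⇒ each member carries load in proportion to AE: A₁E₁ = 228700000 N, A₂E₂ = 694500 N, ΣAE = 229400000 N.
δ = PL/ΣAE = 143000·825/229400000 = 0.5142 mm.

0.514 mm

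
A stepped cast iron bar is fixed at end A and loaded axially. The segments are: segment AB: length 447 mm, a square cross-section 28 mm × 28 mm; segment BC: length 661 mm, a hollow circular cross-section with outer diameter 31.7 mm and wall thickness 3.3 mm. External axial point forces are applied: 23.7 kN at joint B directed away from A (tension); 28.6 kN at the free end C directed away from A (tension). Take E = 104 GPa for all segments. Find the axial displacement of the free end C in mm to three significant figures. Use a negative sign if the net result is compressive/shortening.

Internal axial forces (sectioning from the free end, tension +): N_BC = 28.6 kN, N_AB = 52.3 kN.
A_AB = 784 mm².
A_BC = 294.4 mm².
δ_AB = 52300·447/(784·104000) = 0.2867 mm
δ_BC = 28600·661/(294.4·104000) = 0.6174 mm
δ = Σδ_i = 0.9041 mm.

0.904 mm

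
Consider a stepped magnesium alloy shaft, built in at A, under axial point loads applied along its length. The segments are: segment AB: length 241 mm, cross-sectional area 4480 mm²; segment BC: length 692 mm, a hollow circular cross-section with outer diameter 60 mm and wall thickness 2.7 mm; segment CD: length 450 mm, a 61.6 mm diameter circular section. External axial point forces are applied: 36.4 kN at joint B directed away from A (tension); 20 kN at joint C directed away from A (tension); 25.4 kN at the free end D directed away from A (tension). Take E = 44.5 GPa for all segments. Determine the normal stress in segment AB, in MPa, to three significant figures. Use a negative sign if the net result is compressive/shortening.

Internal axial forces (sectioning from the free end, tension +): N_CD = 25.4 kN, N_BC = 45.4 kN, N_AB = 81.8 kN.
σ_AB = N_AB/A_AB = 81800/4480 = 18.26 MPa.

18.3 MPa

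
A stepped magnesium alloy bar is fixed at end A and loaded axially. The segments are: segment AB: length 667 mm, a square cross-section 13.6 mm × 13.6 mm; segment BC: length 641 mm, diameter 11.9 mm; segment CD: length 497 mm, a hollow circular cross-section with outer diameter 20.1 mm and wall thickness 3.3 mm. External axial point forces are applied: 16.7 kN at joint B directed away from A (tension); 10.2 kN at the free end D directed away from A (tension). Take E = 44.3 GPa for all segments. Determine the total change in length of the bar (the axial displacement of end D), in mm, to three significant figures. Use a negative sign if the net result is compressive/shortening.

4.17 mm

Internal axial forces (sectioning from the free end, tension +): N_CD = 10.2 kN, N_BC = 10.2 kN, N_AB = 26.9 kN.
A_AB = 185 mm².
A_BC = 111.2 mm².
A_CD = 174.2 mm².
δ_AB = 26900·667/(185·44300) = 2.19 mm
δ_BC = 10200·641/(111.2·44300) = 1.327 mm
δ_CD = 10200·497/(174.2·44300) = 0.657 mm
δ = Σδ_i = 4.174 mm.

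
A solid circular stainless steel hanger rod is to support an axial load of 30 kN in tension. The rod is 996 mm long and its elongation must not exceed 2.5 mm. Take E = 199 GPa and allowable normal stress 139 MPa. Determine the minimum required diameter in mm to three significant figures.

16.6 mm

Required area A ≥ P/σ_allow = 30000/139 = 215.8 mm².
For a solid circular section, d ≥ √(4A/π) = 16.58 mm.
Elongation limit: A ≥ PL/(Eδ_allow) = 30000·996/(199000·2.5) = 60.06 mm² ⇒ d ≥ 8.745 mm.
The stress limit governs.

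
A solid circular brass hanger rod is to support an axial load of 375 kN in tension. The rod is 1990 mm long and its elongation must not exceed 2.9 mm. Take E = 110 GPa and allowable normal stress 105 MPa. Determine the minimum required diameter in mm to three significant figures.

67.4 mm

Required area A ≥ P/σ_allow = 375000/105 = 3571 mm².
For a solid circular section, d ≥ √(4A/π) = 67.43 mm.
Elongation limit: A ≥ PL/(Eδ_allow) = 375000·1990/(110000·2.9) = 2339 mm² ⇒ d ≥ 54.58 mm.
The stress limit governs.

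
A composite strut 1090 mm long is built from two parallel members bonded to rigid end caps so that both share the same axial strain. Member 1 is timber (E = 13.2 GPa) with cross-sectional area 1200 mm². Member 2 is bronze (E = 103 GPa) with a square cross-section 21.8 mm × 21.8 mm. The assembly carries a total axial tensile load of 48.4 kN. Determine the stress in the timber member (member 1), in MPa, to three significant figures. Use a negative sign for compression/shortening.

A_2 = 475.2 mm².
Equal strain + equilibrium ⇒ each member carries load in proportion to AE: A₁E₁ = 15840000 N, A₂E₂ = 48950000 N, ΣAE = 64790000 N.
σ₁ = P·E₁/ΣAE = 48400·13200/64790000 = 9.861 MPa.

9.86 MPa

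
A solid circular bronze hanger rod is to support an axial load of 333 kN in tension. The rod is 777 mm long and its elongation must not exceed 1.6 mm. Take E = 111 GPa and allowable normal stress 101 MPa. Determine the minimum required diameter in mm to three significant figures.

Required area A ≥ P/σ_allow = 333000/101 = 3297 mm².
For a solid circular section, d ≥ √(4A/π) = 64.79 mm.
Elongation limit: A ≥ PL/(Eδ_allow) = 333000·777/(111000·1.6) = 1457 mm² ⇒ d ≥ 43.07 mm.
The stress limit governs.

64.8 mm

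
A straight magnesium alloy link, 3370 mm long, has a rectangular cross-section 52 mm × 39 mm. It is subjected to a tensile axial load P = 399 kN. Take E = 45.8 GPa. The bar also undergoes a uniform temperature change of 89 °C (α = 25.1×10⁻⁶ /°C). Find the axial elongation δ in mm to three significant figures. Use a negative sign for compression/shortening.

22.0 mm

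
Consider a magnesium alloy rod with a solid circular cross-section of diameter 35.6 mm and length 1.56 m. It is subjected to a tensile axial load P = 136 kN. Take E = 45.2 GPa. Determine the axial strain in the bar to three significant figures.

0.00302

A = 995.4 mm².
σ = N/A = 136.6 MPa; ε = σ/E = 136.6/45200 = 3.023e-03.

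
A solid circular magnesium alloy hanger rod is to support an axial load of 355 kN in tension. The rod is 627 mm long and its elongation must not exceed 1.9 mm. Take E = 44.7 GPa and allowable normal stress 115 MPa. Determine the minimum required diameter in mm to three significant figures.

62.7 mm

Required area A ≥ P/σ_allow = 355000/115 = 3087 mm².
For a solid circular section, d ≥ √(4A/π) = 62.69 mm.
Elongation limit: A ≥ PL/(Eδ_allow) = 355000·627/(44700·1.9) = 2621 mm² ⇒ d ≥ 57.77 mm.
The stress limit governs.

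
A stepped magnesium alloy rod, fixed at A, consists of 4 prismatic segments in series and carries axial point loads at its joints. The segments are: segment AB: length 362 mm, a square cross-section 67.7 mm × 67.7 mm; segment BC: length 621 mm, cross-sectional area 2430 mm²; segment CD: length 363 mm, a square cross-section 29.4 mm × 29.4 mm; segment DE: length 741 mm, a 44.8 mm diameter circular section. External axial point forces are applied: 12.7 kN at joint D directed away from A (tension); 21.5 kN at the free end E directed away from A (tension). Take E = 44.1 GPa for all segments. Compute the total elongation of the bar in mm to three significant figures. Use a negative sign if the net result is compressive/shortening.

0.814 mm

Internal axial forces (sectioning from the free end, tension +): N_DE = 21.5 kN, N_CD = 34.2 kN, N_BC = 34.2 kN, N_AB = 34.2 kN.
A_AB = 4583 mm².
A_CD = 864.4 mm².
A_DE = 1576 mm².
δ_AB = 34200·362/(4583·44100) = 0.06125 mm
δ_BC = 34200·621/(2430·44100) = 0.1982 mm
δ_CD = 34200·363/(864.4·44100) = 0.3257 mm
δ_DE = 21500·741/(1576·44100) = 0.2292 mm
δ = Σδ_i = 0.8143 mm.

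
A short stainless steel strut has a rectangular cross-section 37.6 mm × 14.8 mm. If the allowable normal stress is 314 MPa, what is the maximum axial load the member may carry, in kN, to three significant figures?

175 kN

A = 556.5 mm².
P_max = σ_allow · A = 314 · 556.5 = 174700 N = 174.7 kN.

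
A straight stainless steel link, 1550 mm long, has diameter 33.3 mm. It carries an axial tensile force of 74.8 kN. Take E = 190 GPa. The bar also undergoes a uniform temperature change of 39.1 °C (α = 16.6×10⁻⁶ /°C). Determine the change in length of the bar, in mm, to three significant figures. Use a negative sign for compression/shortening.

1.71 mm

A = 870.9 mm².
δ_mech = NL/(AE) = 74800·1550/(870.9·190000) = 0.7007 mm.
δ_thermal = αLΔT = 16.6e-6·1550·39.1 = 1.006 mm.
δ = δ_mech + δ_thermal = 1.707 mm.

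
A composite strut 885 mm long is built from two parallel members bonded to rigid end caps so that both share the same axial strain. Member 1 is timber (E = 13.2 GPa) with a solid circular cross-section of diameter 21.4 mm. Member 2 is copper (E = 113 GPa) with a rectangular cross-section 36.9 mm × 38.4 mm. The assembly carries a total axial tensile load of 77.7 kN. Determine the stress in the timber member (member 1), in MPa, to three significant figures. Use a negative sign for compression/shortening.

6.22 MPa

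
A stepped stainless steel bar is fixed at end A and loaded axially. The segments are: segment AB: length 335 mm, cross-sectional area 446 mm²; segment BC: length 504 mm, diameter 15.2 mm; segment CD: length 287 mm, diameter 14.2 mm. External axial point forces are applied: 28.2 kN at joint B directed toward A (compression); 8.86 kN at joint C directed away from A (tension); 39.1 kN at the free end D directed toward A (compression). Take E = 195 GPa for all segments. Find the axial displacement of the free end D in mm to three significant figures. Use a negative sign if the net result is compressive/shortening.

Internal axial forces (sectioning from the free end, tension +): N_CD = -39.1 kN, N_BC = -30.24 kN, N_AB = -58.44 kN.
A_BC = 181.5 mm².
A_CD = 158.4 mm².
δ_AB = -58440·335/(446·195000) = -0.2251 mm
δ_BC = -30240·504/(181.5·195000) = -0.4307 mm
δ_CD = -39100·287/(158.4·195000) = -0.3634 mm
δ = Σδ_i = -1.019 mm.

-1.02 mm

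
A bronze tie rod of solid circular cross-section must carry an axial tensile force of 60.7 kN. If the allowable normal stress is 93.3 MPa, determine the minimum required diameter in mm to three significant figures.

Required area A ≥ P/σ_allow = 60700/93.3 = 650.6 mm².
For a solid circular section, d ≥ √(4A/π) = 28.78 mm.

28.8 mm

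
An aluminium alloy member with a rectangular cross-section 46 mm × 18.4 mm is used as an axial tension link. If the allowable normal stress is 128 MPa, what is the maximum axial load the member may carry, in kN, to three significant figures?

A = 846.4 mm².
P_max = σ_allow · A = 128 · 846.4 = 108300 N = 108.3 kN.

108 kN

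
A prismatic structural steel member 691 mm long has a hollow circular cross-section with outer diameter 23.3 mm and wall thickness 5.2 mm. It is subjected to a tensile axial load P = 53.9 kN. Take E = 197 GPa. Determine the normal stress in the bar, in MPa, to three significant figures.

182 MPa

A = 295.7 mm².
σ = N/A = 53900/295.7 = 182.3 MPa.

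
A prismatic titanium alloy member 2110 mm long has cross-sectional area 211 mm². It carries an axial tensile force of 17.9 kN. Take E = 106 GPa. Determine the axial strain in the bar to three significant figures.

8.00e-04

σ = N/A = 84.83 MPa; ε = σ/E = 84.83/106000 = 8.003e-04.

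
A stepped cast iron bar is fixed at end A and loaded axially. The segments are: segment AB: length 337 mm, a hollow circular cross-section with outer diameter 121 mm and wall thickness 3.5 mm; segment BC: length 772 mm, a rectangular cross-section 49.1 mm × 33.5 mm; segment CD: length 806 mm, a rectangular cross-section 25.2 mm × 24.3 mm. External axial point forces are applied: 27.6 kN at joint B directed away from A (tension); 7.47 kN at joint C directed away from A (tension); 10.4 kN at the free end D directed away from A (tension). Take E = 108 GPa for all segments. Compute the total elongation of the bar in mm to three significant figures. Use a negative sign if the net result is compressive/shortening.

0.314 mm

Internal axial forces (sectioning from the free end, tension +): N_CD = 10.4 kN, N_BC = 17.87 kN, N_AB = 45.47 kN.
A_AB = 1292 mm².
A_BC = 1645 mm².
A_CD = 612.4 mm².
δ_AB = 45470·337/(1292·108000) = 0.1098 mm
δ_BC = 17870·772/(1645·108000) = 0.07766 mm
δ_CD = 10400·806/(612.4·108000) = 0.1267 mm
δ = Σδ_i = 0.3142 mm.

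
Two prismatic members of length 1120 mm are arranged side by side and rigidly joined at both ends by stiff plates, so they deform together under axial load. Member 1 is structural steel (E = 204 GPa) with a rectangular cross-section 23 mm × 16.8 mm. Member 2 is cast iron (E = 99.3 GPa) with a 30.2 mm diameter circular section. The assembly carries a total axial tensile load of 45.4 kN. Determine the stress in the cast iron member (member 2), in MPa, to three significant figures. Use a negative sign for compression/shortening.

A_1 = 386.4 mm².
A_2 = 716.3 mm².
Equal strain + equilibrium ⇒ each member carries load in proportion to AE: A₁E₁ = 78830000 N, A₂E₂ = 71130000 N, ΣAE = 150000000 N.
σ₂ = P·E₂/ΣAE = 45400·99300/150000000 = 30.06 MPa.

30.1 MPa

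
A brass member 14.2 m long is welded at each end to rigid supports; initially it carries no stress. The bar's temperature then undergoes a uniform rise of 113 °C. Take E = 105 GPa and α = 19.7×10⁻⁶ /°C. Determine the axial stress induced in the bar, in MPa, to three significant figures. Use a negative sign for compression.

Free thermal expansion αLΔT = 19.7e-6 · 14200 · 113 = 31.61 mm.
The walls impose strain ε = −(31.61)/14200 = -2.2261e-03; σ = Eε = 105000 · -2.2261e-03 = -233.7 MPa.

-234 MPa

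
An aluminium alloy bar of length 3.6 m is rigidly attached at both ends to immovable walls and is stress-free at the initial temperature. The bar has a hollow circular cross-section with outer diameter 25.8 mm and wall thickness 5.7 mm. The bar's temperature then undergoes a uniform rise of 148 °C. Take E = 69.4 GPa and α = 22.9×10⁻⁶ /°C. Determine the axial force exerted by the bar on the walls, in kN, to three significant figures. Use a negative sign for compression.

Free thermal expansion αLΔT = 22.9e-6 · 3600 · 148 = 12.2 mm.
The walls impose strain ε = −(12.2)/3600 = -3.3892e-03; σ = Eε = 69400 · -3.3892e-03 = -235.2 MPa.
Wall reaction R = σ·A = -235.2·359.9 = -84660 N = -84.66 kN.

-84.7 kN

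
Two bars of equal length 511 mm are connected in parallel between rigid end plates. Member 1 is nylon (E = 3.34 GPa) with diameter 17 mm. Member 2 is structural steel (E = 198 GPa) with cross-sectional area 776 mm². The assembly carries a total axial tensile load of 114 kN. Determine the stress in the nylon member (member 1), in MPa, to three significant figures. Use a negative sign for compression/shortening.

2.47 MPa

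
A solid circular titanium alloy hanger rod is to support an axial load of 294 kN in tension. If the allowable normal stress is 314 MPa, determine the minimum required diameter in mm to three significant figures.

34.5 mm

Required area A ≥ P/σ_allow = 294000/314 = 936.3 mm².
For a solid circular section, d ≥ √(4A/π) = 34.53 mm.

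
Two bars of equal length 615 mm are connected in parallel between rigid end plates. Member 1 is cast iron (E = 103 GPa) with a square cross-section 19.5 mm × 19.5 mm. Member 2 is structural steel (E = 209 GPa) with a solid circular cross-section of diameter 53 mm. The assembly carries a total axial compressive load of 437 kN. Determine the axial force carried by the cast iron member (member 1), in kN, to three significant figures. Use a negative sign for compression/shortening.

A_1 = 380.2 mm².
A_2 = 2206 mm².
Equal strain + equilibrium ⇒ each member carries load in proportion to AE: A₁E₁ = 39170000 N, A₂E₂ = 461100000 N, ΣAE = 500300000 N.
F₁ = P·A₁E₁/ΣAE = -437000·39170000/500300000 = -34210 N.

-34.2 kN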